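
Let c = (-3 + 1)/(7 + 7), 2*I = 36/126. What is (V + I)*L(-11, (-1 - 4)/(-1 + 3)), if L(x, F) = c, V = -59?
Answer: 412/49 ≈ 8.4082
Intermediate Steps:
I = ⅐ (I = (36/126)/2 = (36*(1/126))/2 = (½)*(2/7) = ⅐ ≈ 0.14286)
c = -⅐ (c = -2/14 = -2*1/14 = -⅐ ≈ -0.14286)
L(x, F) = -⅐
(V + I)*L(-11, (-1 - 4)/(-1 + 3)) = (-59 + ⅐)*(-⅐) = -412/7*(-⅐) = 412/49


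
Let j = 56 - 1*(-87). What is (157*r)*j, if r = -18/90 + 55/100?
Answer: 157157/20 ≈ 7857.9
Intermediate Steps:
j = 143 (j = 56 + 87 = 143)
r = 7/20 (r = -18*1/90 + 55*(1/100) = -⅕ + 11/20 = 7/20 ≈ 0.35000)
(157*r)*j = (157*(7/20))*143 = (1099/20)*143 = 157157/20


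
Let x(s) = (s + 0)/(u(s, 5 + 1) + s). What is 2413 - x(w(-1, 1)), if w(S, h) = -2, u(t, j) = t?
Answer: 4825/2 ≈ 2412.5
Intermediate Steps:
x(s) = ½ (x(s) = (s + 0)/(s + s) = s/((2*s)) = s*(1/(2*s)) = ½)
2413 - x(w(-1, 1)) = 2413 - 1*½ = 2413 - ½ = 4825/2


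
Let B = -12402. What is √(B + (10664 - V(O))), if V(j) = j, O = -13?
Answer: 5*I*√69 ≈ 41.533*I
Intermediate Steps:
√(B + (10664 - V(O))) = √(-12402 + (10664 - 1*(-13))) = √(-12402 + (10664 + 13)) = √(-12402 + 10677) = √(-1725) = 5*I*√69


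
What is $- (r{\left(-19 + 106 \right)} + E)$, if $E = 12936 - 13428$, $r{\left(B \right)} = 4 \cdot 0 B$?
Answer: $492$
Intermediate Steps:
$r{\left(B \right)} = 0$ ($r{\left(B \right)} = 0 B = 0$)
$E = -492$
$- (r{\left(-19 + 106 \right)} + E) = - (0 - 492) = \left(-1\right) \left(-492\right) = 492$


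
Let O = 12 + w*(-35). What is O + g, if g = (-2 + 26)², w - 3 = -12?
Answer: 903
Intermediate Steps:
w = -9 (w = 3 - 12 = -9)
g = 576 (g = 24² = 576)
O = 327 (O = 12 - 9*(-35) = 12 + 315 = 327)
O + g = 327 + 576 = 903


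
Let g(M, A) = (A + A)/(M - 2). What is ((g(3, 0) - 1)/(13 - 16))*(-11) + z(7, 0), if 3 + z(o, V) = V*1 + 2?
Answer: -14/3 ≈ -4.6667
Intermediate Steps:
g(M, A) = 2*A/(-2 + M) (g(M, A) = (2*A)/(-2 + M) = 2*A/(-2 + M))
z(o, V) = -1 + V (z(o, V) = -3 + (V*1 + 2) = -3 + (V + 2) = -3 + (2 + V) = -1 + V)
((g(3, 0) - 1)/(13 - 16))*(-11) + z(7, 0) = ((2*0/(-2 + 3) - 1)/(13 - 16))*(-11) + (-1 + 0) = ((2*0/1 - 1)/(-3))*(-11) - 1 = ((2*0*1 - 1)*(-⅓))*(-11) - 1 = ((0 - 1)*(-⅓))*(-11) - 1 = -1*(-⅓)*(-11) - 1 = (⅓)*(-11) - 1 = -11/3 - 1 = -14/3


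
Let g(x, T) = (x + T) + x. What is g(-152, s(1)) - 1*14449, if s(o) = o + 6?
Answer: -14746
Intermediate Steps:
s(o) = 6 + o
g(x, T) = T + 2*x (g(x, T) = (T + x) + x = T + 2*x)
g(-152, s(1)) - 1*14449 = ((6 + 1) + 2*(-152)) - 1*14449 = (7 - 304) - 14449 = -297 - 14449 = -14746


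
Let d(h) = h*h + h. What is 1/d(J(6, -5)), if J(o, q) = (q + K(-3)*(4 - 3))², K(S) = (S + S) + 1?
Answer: 1/10100 ≈ 9.9010e-5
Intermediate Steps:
K(S) = 1 + 2*S (K(S) = 2*S + 1 = 1 + 2*S)
J(o, q) = (-5 + q)² (J(o, q) = (q + (1 + 2*(-3))*(4 - 3))² = (q + (1 - 6)*1)² = (q - 5*1)² = (q - 5)² = (-5 + q)²)
d(h) = h + h² (d(h) = h² + h = h + h²)
1/d(J(6, -5)) = 1/((-5 - 5)²*(1 + (-5 - 5)²)) = 1/((-10)²*(1 + (-10)²)) = 1/(100*(1 + 100)) = 1/(100*101) = 1/10100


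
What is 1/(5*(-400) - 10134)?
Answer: -1/12134 ≈ -8.2413e-5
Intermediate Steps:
1/(5*(-400) - 10134) = 1/(-2000 - 10134) = 1/(-12134) = -1/12134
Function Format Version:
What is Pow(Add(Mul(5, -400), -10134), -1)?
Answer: Rational(-1, 12134) ≈ -8.2413e-5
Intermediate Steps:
Pow(Add(Mul(5, -400), -10134), -1) = Pow(Add(-2000, -10134), -1) = Pow(-12134, -1) = Rational(-1, 12134)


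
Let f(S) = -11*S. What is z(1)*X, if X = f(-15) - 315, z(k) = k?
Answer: -150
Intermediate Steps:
X = -150 (X = -11*(-15) - 315 = 165 - 315 = -150)
z(1)*X = 1*(-150) = -150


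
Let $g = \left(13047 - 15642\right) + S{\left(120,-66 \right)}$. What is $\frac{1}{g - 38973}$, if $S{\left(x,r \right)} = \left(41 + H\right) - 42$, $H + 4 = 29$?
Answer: $- \frac{1}{41544} \approx -2.4071 \cdot 10^{-5}$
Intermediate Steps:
$H = 25$ ($H = -4 + 29 = 25$)
$S{\left(x,r \right)} = 24$ ($S{\left(x,r \right)} = \left(41 + 25\right) - 42 = 66 - 42 = 24$)
$g = -2571$ ($g = \left(13047 - 15642\right) + 24 = -2595 + 24 = -2571$)
$\frac{1}{g - 38973} = \frac{1}{-2571 - 38973} = \frac{1}{-41544} = - \frac{1}{41544}$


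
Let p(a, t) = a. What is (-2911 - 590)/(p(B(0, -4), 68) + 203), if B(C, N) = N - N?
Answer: -3501/203 ≈ -17.246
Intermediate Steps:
B(C, N) = 0
(-2911 - 590)/(p(B(0, -4), 68) + 203) = (-2911 - 590)/(0 + 203) = -3501/203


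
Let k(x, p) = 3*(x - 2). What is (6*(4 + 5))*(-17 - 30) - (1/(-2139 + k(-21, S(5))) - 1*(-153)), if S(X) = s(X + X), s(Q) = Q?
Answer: -5941727/2208 ≈ -2691.0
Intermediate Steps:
S(X) = 2*X (S(X) = X + X = 2*X)
k(x, p) = -6 + 3*x (k(x, p) = 3*(-2 + x) = -6 + 3*x)
(6*(4 + 5))*(-17 - 30) - (1/(-2139 + k(-21, S(5))) - 1*(-153)) = (6*(4 + 5))*(-17 - 30) - (1/(-2139 + (-6 + 3*(-21))) - 1*(-153)) = (6*9)*(-47) - (1/(-2139 + (-6 - 63)) + 153) = 54*(-47) - (1/(-2139 - 69) + 153) = -2538 - (1/(-2208) + 153) = -2538 - (-1/2208 + 153) = -2538 - 1*337823/2208 = -2538 - 337823/2208 = -5941727/2208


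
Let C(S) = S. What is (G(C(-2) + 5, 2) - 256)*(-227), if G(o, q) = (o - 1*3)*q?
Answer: 58112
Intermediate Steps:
G(o, q) = q*(-3 + o) (G(o, q) = (o - 3)*q = (-3 + o)*q = q*(-3 + o))
(G(C(-2) + 5, 2) - 256)*(-227) = (2*(-3 + (-2 + 5)) - 256)*(-227) = (2*(-3 + 3) - 256)*(-227) = (2*0 - 256)*(-227) = (0 - 256)*(-227) = -256*(-227) = 58112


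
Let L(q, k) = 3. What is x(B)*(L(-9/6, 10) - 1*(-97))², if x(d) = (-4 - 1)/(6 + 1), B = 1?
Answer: -50000/7 ≈ -7142.9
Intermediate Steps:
x(d) = -5/7
x(B)*(L(-9/6, 10) - 1*(-97))² = -5*(3 - 1*(-97))²/7 = -5*(3 + 97)²/7 = -5/7*100² = -5/7*10000 = -50000/7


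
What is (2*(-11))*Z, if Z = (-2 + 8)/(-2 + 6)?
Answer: -33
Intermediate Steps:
Z = 3/2 (Z = 6/4 = 6*(¼) = 3/2 ≈ 1.5000)
(2*(-11))*Z = (2*(-11))*(3/2) = -22*3/2 = -33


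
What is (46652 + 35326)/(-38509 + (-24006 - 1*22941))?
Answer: -40989/42728 ≈ -0.95930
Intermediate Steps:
(46652 + 35326)/(-38509 + (-24006 - 1*22941)) = 81978/(-38509 + (-24006 - 22941)) = 81978/(-38509 - 46947) = 81978/(-85456) = 81978*(-1/85456) = -40989/42728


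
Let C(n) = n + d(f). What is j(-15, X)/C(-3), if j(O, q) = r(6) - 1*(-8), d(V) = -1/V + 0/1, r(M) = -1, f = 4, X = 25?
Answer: -28/13 ≈ -2.1538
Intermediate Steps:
d(V) = -1/V (d(V) = -1/V + 0*1 = -1/V + 0 = -1/V)
j(O, q) = 7 (j(O, q) = -1 - 1*(-8) = -1 + 8 = 7)
C(n) = -¼ + n (C(n) = n - 1/4 = n - 1*¼ = n - ¼ = -¼ + n)
j(-15, X)/C(-3) = 7/(-¼ - 3) = 7/(-13/4) = 7*(-4/13) = -28/13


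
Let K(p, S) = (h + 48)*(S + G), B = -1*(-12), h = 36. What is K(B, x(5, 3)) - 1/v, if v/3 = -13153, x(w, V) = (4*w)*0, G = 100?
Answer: 331455601/39459 ≈ 8400.0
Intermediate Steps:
x(w, V) = 0
v = -39459 (v = 3*(-13153) = -39459)
B = 12
K(p, S) = 8400 + 84*S (K(p, S) = (36 + 48)*(S + 100) = 84*(100 + S) = 8400 + 84*S)
K(B, x(5, 3)) - 1/v = (8400 + 84*0) - 1/(-39459) = (8400 + 0) - 1*(-1/39459) = 8400 + 1/39459 = 331455601/39459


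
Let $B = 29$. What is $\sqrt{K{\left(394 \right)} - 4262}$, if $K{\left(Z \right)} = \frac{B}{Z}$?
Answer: $\frac{i \sqrt{661604406}}{394} \approx 65.283 i$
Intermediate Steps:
$K{\left(Z \right)} = \frac{29}{Z}$
$\sqrt{K{\left(394 \right)} - 4262} = \sqrt{\frac{29}{394} - 4262} = \sqrt{- \frac{1679199}{394}} = \frac{i \sqrt{661604406}}{394}$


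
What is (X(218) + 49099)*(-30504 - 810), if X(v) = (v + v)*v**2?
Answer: -650378095782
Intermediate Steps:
X(v) = 2*v**3 (X(v) = (2*v)*v**2 = 2*v**3)
(X(218) + 49099)*(-30504 - 810) = (2*218**3 + 49099)*(-30504 - 810) = (2*10360232 + 49099)*(-31314) = (20720464 + 49099)*(-31314) = 20769563*(-31314) = -650378095782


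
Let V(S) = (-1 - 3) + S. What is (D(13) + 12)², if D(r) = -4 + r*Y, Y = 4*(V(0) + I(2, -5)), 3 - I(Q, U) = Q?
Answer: 21904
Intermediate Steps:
V(S) = -4 + S
I(Q, U) = 3 - Q
Y = -12 (Y = 4*((-4 + 0) + (3 - 1*2)) = 4*(-4 + (3 - 2)) = 4*(-4 + 1) = 4*(-3) = -12)
D(r) = -4 - 12*r (D(r) = -4 + r*(-12) = -4 - 12*r)
(D(13) + 12)² = ((-4 - 12*13) + 12)² = ((-4 - 156) + 12)² = (-160 + 12)² = (-148)² = 21904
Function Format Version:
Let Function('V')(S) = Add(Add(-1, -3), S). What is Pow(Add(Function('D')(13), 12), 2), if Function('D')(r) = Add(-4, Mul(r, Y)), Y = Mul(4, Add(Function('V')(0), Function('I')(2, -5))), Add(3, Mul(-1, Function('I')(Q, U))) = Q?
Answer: 21904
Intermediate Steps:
Function('V')(S) = Add(-4, S)
Function('I')(Q, U) = Add(3, Mul(-1, Q))
Y = -12 (Y = Mul(4, Add(Add(-4, 0), Add(3, Mul(-1, 2)))) = Mul(4, Add(-4, Add(3, -2))) = Mul(4, Add(-4, 1)) = Mul(4, -3) = -12)
Function('D')(r) = Add(-4, Mul(-12, r)) (Function('D')(r) = Add(-4, Mul(r, -12)) = Add(-4, Mul(-12, r)))
Pow(Add(Function('D')(13), 12), 2) = Pow(Add(Add(-4, Mul(-12, 13)), 12), 2) = Pow(Add(Add(-4, -156), 12), 2) = Pow(Add(-160, 12), 2) = Pow(-148, 2) = 21904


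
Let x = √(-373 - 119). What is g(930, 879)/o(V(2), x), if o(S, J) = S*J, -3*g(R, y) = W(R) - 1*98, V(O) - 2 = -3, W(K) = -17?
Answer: 115*I*√123/738 ≈ 1.7282*I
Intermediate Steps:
V(O) = -1 (V(O) = 2 - 3 = -1)
g(R, y) = 115/3 (g(R, y) = -(-17 - 1*98)/3 = -(-17 - 98)/3 = -⅓*(-115) = 115/3)
x = 2*I*√123 (x = √(-492) = 2*I*√123 ≈ 22.181*I)
o(S, J) = J*S
g(930, 879)/o(V(2), x) = 115/(3*(((2*I*√123)*(-1)))) = 115/(3*((-2*I*√123))) = 115*(I*√123/246)/3 = 115*I*√123/738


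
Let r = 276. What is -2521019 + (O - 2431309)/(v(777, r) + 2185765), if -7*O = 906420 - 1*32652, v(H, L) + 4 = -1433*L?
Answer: -4513264383940/1790253 ≈ -2.5210e+6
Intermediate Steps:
v(H, L) = -4 - 1433*L
O = -124824 (O = -(906420 - 1*32652)/7 = -(906420 - 32652)/7 = -1/7*873768 = -124824)
-2521019 + (O - 2431309)/(v(777, r) + 2185765) = -2521019 + (-124824 - 2431309)/((-4 - 1433*276) + 2185765) = -2521019 - 2556133/((-4 - 395508) + 2185765) = -2521019 - 2556133/(-395512 + 2185765) = -2521019 - 2556133/1790253 = -4513264383940/1790253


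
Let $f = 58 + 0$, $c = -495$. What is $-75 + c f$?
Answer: $-28785$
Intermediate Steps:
$f = 58$
$-75 + c f = -75 - 28710 = -28785$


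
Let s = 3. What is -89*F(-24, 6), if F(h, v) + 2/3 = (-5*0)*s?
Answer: 178/3 ≈ 59.333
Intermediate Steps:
F(h, v) = -⅔ (F(h, v) = -⅔ - 5*0*3 = -⅔ + 0*3 = -⅔ + 0 = -⅔)
-89*F(-24, 6) = -89*(-⅔) = 178/3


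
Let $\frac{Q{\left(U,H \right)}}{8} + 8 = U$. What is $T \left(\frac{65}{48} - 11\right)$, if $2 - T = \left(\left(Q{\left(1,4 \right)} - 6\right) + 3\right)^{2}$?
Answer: $\frac{1610777}{48} \approx 33558.0$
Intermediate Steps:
$Q{\left(U,H \right)} = -64 + 8 U$
$T = -3479$ ($T = 2 - \left(\left(\left(-64 + 8 \cdot 1\right) - 6\right) + 3\right)^{2} = 2 - \left(\left(\left(-64 + 8\right) - 6\right) + 3\right)^{2} = 2 - \left(\left(-56 - 6\right) + 3\right)^{2} = 2 - \left(-62 + 3\right)^{2} = 2 - \left(-59\right)^{2} = 2 - 3481 = -3479$)
$T \left(\frac{65}{48} - 11\right) = - 3479 \left(\frac{65}{48} - 11\right) = \left(-3479\right) \left(- \frac{463}{48}\right) = \frac{1610777}{48}$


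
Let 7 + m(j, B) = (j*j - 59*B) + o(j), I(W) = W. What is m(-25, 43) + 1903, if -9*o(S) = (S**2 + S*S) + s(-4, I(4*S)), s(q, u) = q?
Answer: -1390/9 ≈ -154.44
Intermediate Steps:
o(S) = 4/9 - 2*S**2/9 (o(S) = -((S**2 + S*S) - 4)/9 = -((S**2 + S**2) - 4)/9 = -(2*S**2 - 4)/9 = -(-4 + 2*S**2)/9 = 4/9 - 2*S**2/9)
m(j, B) = -59/9 - 59*B + 7*j**2/9 (m(j, B) = -7 + ((j*j - 59*B) + (4/9 - 2*j**2/9)) = -7 + ((j**2 - 59*B) + (4/9 - 2*j**2/9)) = -7 + (4/9 - 59*B + 7*j**2/9) = -59/9 - 59*B + 7*j**2/9)
m(-25, 43) + 1903 = (-59/9 - 59*43 + (7/9)*(-25)**2) + 1903 = (-59/9 - 2537 + (7/9)*625) + 1903 = (-59/9 - 2537 + 4375/9) + 1903 = -18517/9 + 1903 = -1390/9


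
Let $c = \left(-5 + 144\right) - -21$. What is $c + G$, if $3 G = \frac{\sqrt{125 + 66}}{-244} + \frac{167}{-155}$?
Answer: $\frac{74233}{465} - \frac{\sqrt{191}}{732} \approx 159.62$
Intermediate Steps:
$c = 160$ ($c = 139 + \left(-46 + 67\right) = 139 + 21 = 160$)
$G = - \frac{167}{465} - \frac{\sqrt{191}}{732}$ ($G = \frac{\frac{\sqrt{125 + 66}}{-244} + \frac{167}{-155}}{3} = \frac{\sqrt{191} \left(- \frac{1}{244}\right) + 167 \left(- \frac{1}{155}\right)}{3} = \frac{- \frac{\sqrt{191}}{244} - \frac{167}{155}}{3} = \frac{- \frac{167}{155} - \frac{\sqrt{191}}{244}}{3} = - \frac{167}{465} - \frac{\sqrt{191}}{732} \approx -0.37802$)
$c + G = 160 - \left(\frac{167}{465} + \frac{\sqrt{191}}{732}\right) = \frac{74233}{465} - \frac{\sqrt{191}}{732}$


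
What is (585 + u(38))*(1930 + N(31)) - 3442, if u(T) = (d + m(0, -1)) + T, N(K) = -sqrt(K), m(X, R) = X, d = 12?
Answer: 1222108 - 635*sqrt(31) ≈ 1.2186e+6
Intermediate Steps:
u(T) = 12 + T (u(T) = (12 + 0) + T = 12 + T)
(585 + u(38))*(1930 + N(31)) - 3442 = (585 + (12 + 38))*(1930 - sqrt(31)) - 3442 = (585 + 50)*(1930 - sqrt(31)) - 3442 = 635*(1930 - sqrt(31)) - 3442 = (1225550 - 635*sqrt(31)) - 3442 = 1222108 - 635*sqrt(31)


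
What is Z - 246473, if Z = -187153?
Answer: -433626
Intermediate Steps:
Z - 246473 = -187153 - 246473 = -433626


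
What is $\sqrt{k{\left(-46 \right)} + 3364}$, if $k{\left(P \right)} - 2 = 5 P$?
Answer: $56$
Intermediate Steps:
$k{\left(P \right)} = 2 + 5 P$
$\sqrt{k{\left(-46 \right)} + 3364} = \sqrt{\left(2 + 5 \left(-46\right)\right) + 3364} = \sqrt{\left(2 - 230\right) + 3364} = \sqrt{-228 + 3364} = \sqrt{3136} = 56$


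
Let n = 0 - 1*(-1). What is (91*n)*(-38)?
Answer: -3458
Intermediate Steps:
n = 1 (n = 0 + 1 = 1)
(91*n)*(-38) = (91*1)*(-38) = 91*(-38) = -3458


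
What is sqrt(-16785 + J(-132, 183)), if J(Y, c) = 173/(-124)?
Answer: I*sqrt(64526903)/62 ≈ 129.56*I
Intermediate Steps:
J(Y, c) = -173/124 (J(Y, c) = 173*(-1/124) = -173/124)
sqrt(-16785 + J(-132, 183)) = sqrt(-16785 - 173/124) = sqrt(-2081513/124) = I*sqrt(64526903)/62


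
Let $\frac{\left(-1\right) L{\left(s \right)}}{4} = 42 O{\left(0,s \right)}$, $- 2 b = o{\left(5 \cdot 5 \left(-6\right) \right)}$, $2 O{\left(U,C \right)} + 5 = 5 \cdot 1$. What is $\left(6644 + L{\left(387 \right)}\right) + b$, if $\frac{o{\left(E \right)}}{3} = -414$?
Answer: $7265$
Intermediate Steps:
$o{\left(E \right)} = -1242$ ($o{\left(E \right)} = 3 \left(-414\right) = -1242$)
$O{\left(U,C \right)} = 0$ ($O{\left(U,C \right)} = - \frac{5}{2} + \frac{5 \cdot 1}{2} = - \frac{5}{2} + \frac{1}{2} \cdot 5 = - \frac{5}{2} + \frac{5}{2} = 0$)
$b = 621$ ($b = \left(- \frac{1}{2}\right) \left(-1242\right) = 621$)
$L{\left(s \right)} = 0$ ($L{\left(s \right)} = - 4 \cdot 42 \cdot 0 = \left(-4\right) 0 = 0$)
$\left(6644 + L{\left(387 \right)}\right) + b = \left(6644 + 0\right) + 621 = 6644 + 621 = 7265$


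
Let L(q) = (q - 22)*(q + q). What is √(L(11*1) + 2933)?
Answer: 3*√299 ≈ 51.875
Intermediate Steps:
L(q) = 2*q*(-22 + q) (L(q) = (-22 + q)*(2*q) = 2*q*(-22 + q))
√(L(11*1) + 2933) = √(2*(11*1)*(-22 + 11*1) + 2933) = √(2*11*(-22 + 11) + 2933) = √(2*11*(-11) + 2933) = √(-242 + 2933) = √2691 = 3*√299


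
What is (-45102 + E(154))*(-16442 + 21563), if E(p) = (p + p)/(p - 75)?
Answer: -18244842750/79 ≈ -2.3095e+8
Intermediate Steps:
E(p) = 2*p/(-75 + p) (E(p) = (2*p)/(-75 + p) = 2*p/(-75 + p))
(-45102 + E(154))*(-16442 + 21563) = (-45102 + 2*154/(-75 + 154))*(-16442 + 21563) = (-45102 + 2*154/79)*5121 = (-45102 + 2*154*(1/79))*5121 = (-45102 + 308/79)*5121 = -3562750/79*5121 = -18244842750/79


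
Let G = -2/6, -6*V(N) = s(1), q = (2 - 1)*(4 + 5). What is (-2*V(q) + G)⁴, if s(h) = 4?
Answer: 1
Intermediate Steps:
q = 9 (q = 1*9 = 9)
V(N) = -⅔ (V(N) = -⅙*4 = -⅔)
G = -⅓ (G = -2*⅙ = -⅓ ≈ -0.33333)
(-2*V(q) + G)⁴ = (-2*(-⅔) - ⅓)⁴ = (4/3 - ⅓)⁴ = 1⁴ = 1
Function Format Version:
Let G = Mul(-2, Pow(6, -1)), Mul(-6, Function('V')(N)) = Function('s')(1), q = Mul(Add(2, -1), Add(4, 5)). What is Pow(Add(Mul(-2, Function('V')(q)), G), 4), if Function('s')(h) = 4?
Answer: 1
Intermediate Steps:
q = 9 (q = Mul(1, 9) = 9)
Function('V')(N) = Rational(-2, 3) (Function('V')(N) = Mul(Rational(-1, 6), 4) = Rational(-2, 3))
G = Rational(-1, 3) (G = Mul(-2, Rational(1, 6)) = Rational(-1, 3) ≈ -0.33333)
Pow(Add(Mul(-2, Function('V')(q)), G), 4) = Pow(Add(Mul(-2, Rational(-2, 3)), Rational(-1, 3)), 4) = Pow(Add(Rational(4, 3), Rational(-1, 3)), 4) = Pow(1, 4) = 1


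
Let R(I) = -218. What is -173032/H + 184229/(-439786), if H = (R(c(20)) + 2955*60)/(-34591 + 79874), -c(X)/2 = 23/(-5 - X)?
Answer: -1722967695477897/38939092226 ≈ -44248.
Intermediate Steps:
c(X) = -46/(-5 - X)
H = 177082/45283 (H = (-218 + 2955*60)/(-34591 + 79874) = (-218 + 177300)/45283 = 177082*(1/45283) = 177082/45283 ≈ 3.9106)
-173032/H + 184229/(-439786) = -173032/177082/45283 + 184229/(-439786) = -173032*45283/177082 + 184229*(-1/439786) = -3917704028/88541 - 184229/439786 = -1722967695477897/38939092226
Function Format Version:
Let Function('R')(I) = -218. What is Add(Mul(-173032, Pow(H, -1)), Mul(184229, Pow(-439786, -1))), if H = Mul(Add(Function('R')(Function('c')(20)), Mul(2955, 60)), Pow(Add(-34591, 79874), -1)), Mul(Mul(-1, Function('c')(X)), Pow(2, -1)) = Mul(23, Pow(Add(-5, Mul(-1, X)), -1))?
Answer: Rational(-1722967695477897, 38939092226) ≈ -44248.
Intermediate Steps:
Function('c')(X) = Mul(-46, Pow(Add(-5, Mul(-1, X)), -1)) (Function('c')(X) = Mul(-2, Mul(23, Pow(Add(-5, Mul(-1, X)), -1))) = Mul(-46, Pow(Add(-5, Mul(-1, X)), -1)))
H = Rational(177082, 45283) (H = Mul(Add(-218, Mul(2955, 60)), Pow(Add(-34591, 79874), -1)) = Mul(Add(-218, 177300), Pow(45283, -1)) = Mul(177082, Rational(1, 45283)) = Rational(177082, 45283) ≈ 3.9106)
Add(Mul(-173032, Pow(H, -1)), Mul(184229, Pow(-439786, -1))) = Add(Mul(-173032, Pow(Rational(177082, 45283), -1)), Mul(184229, Pow(-439786, -1))) = Add(Mul(-173032, Rational(45283, 177082)), Mul(184229, Rational(-1, 439786))) = Add(Rational(-3917704028, 88541), Rational(-184229, 439786)) = Rational(-1722967695477897, 38939092226)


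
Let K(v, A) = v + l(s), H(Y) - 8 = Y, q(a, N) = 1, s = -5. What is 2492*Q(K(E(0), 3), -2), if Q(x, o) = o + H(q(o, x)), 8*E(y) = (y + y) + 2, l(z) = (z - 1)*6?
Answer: 17444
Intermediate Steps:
H(Y) = 8 + Y
l(z) = -6 + 6*z (l(z) = (-1 + z)*6 = -6 + 6*z)
E(y) = ¼ + y/4 (E(y) = ((y + y) + 2)/8 = (2*y + 2)/8 = (2 + 2*y)/8 = ¼ + y/4)
K(v, A) = -36 + v (K(v, A) = v + (-6 + 6*(-5)) = v + (-6 - 30) = v - 36 = -36 + v)
Q(x, o) = 9 + o (Q(x, o) = o + (8 + 1) = o + 9 = 9 + o)
2492*Q(K(E(0), 3), -2) = 2492*(9 - 2) = 2492*7 = 17444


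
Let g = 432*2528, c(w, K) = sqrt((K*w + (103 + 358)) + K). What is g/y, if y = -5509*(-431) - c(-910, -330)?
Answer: 1296524904192/2818837667605 + 546048*sqrt(300431)/2818837667605 ≈ 0.46006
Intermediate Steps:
c(w, K) = sqrt(461 + K + K*w) (c(w, K) = sqrt((K*w + 461) + K) = sqrt((461 + K*w) + K) = sqrt(461 + K + K*w))
y = 2374379 - sqrt(300431) (y = -5509*(-431) - sqrt(461 - 330 - 330*(-910)) = 2374379 - sqrt(461 - 330 + 300300) = 2374379 - sqrt(300431) ≈ 2.3738e+6)
g = 1092096
g/y = 1092096/(2374379 - sqrt(300431))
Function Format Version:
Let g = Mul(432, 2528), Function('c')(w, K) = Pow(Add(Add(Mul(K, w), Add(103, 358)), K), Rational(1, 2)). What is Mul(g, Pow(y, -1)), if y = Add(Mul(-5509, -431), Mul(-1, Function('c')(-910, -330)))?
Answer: Add(Rational(1296524904192, 2818837667605), Mul(Rational(546048, 2818837667605), Pow(300431, Rational(1, 2)))) ≈ 0.46006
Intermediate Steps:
Function('c')(w, K) = Pow(Add(461, K, Mul(K, w)), Rational(1, 2)) (Function('c')(w, K) = Pow(Add(Add(Mul(K, w), 461), K), Rational(1, 2)) = Pow(Add(Add(461, Mul(K, w)), K), Rational(1, 2)) = Pow(Add(461, K, Mul(K, w)), Rational(1, 2)))
y = Add(2374379, Mul(-1, Pow(300431, Rational(1, 2)))) (y = Add(Mul(-5509, -431), Mul(-1, Pow(Add(461, -330, Mul(-330, -910)), Rational(1, 2)))) = Add(2374379, Mul(-1, Pow(Add(461, -330, 300300), Rational(1, 2)))) = Add(2374379, Mul(-1, Pow(300431, Rational(1, 2)))) ≈ 2.3738e+6)
g = 1092096
Mul(g, Pow(y, -1)) = Mul(1092096, Pow(Add(2374379, Mul(-1, Pow(300431, Rational(1, 2)))), -1))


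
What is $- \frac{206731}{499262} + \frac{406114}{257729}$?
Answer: $\frac{149476713969}{128674295998} \approx 1.1617$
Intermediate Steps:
$- \frac{206731}{499262} + \frac{406114}{257729} = \frac{149476713969}{128674295998}$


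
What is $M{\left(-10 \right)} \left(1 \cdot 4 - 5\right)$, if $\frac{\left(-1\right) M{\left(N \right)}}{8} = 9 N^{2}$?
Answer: $7200$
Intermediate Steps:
$M{\left(N \right)} = - 72 N^{2}$ ($M{\left(N \right)} = - 8 \cdot 9 N^{2} = - 72 N^{2}$)
$M{\left(-10 \right)} \left(1 \cdot 4 - 5\right) = - 72 \left(-10\right)^{2} \left(1 \cdot 4 - 5\right) = \left(-72\right) 100 \left(4 - 5\right) = \left(-7200\right) \left(-1\right) = 7200$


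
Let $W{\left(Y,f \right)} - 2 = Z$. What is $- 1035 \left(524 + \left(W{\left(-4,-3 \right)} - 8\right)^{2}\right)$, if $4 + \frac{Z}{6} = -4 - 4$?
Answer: $-6839280$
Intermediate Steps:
$Z = -72$ ($Z = -24 + 6 \left(-4 - 4\right) = -24 + 6 \left(-8\right) = -24 - 48 = -72$)
$W{\left(Y,f \right)} = -70$ ($W{\left(Y,f \right)} = 2 - 72 = -70$)
$- 1035 \left(524 + \left(W{\left(-4,-3 \right)} - 8\right)^{2}\right) = - 1035 \left(524 + \left(-70 - 8\right)^{2}\right) = - 1035 \left(524 + \left(-78\right)^{2}\right) = - 1035 \left(524 + 6084\right) = \left(-1035\right) 6608 = -6839280$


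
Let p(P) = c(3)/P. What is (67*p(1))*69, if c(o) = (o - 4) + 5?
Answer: 18492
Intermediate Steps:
c(o) = 1 + o (c(o) = (-4 + o) + 5 = 1 + o)
p(P) = 4/P (p(P) = (1 + 3)/P = 4/P)
(67*p(1))*69 = (67*(4/1))*69 = (67*(4*1))*69 = (67*4)*69 = 268*69 = 18492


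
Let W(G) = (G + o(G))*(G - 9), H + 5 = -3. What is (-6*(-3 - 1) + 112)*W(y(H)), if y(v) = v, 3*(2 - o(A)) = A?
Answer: 23120/3 ≈ 7706.7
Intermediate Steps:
H = -8 (H = -5 - 3 = -8)
o(A) = 2 - A/3
W(G) = (-9 + G)*(2 + 2*G/3) (W(G) = (G + (2 - G/3))*(G - 9) = (2 + 2*G/3)*(-9 + G) = (-9 + G)*(2 + 2*G/3))
(-6*(-3 - 1) + 112)*W(y(H)) = (-6*(-3 - 1) + 112)*(-18 - 4*(-8) + (2/3)*(-8)**2) = (-6*(-4) + 112)*(-18 + 32 + (2/3)*64) = (24 + 112)*(-18 + 32 + 128/3) = 136*(170/3) = 23120/3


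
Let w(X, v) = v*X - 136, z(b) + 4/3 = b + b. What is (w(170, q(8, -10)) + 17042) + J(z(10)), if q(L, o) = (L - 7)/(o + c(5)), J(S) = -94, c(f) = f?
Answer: 16778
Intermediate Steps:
z(b) = -4/3 + 2*b (z(b) = -4/3 + (b + b) = -4/3 + 2*b)
q(L, o) = (-7 + L)/(5 + o) (q(L, o) = (L - 7)/(o + 5) = (-7 + L)/(5 + o))
w(X, v) = -136 + X*v (w(X, v) = X*v - 136 = -136 + X*v)
(w(170, q(8, -10)) + 17042) + J(z(10)) = ((-136 + 170*((-7 + 8)/(5 - 10))) + 17042) - 94 = ((-136 + 170*(1/(-5))) + 17042) - 94 = ((-136 + 170*(-⅕*1)) + 17042) - 94 = ((-136 + 170*(-⅕)) + 17042) - 94 = ((-136 - 34) + 17042) - 94 = (-170 + 17042) - 94 = 16872 - 94 = 16778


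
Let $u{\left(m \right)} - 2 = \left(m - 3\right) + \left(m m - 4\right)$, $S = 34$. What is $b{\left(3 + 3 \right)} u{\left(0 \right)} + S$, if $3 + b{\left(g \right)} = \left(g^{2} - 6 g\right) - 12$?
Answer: $109$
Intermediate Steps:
$u{\left(m \right)} = -5 + m + m^{2}$ ($u{\left(m \right)} = 2 + \left(\left(m - 3\right) + \left(m m - 4\right)\right) = 2 + \left(\left(-3 + m\right) + \left(m^{2} - 4\right)\right) = 2 + \left(\left(-3 + m\right) + \left(-4 + m^{2}\right)\right) = 2 + \left(-7 + m + m^{2}\right) = -5 + m + m^{2}$)
$b{\left(g \right)} = -15 + g^{2} - 6 g$ ($b{\left(g \right)} = -3 - \left(12 - g^{2} + 6 g\right) = -15 + g^{2} - 6 g$)
$b{\left(3 + 3 \right)} u{\left(0 \right)} + S = \left(-15 + \left(3 + 3\right)^{2} - 6 \left(3 + 3\right)\right) \left(-5 + 0 + 0^{2}\right) + 34 = \left(-15 + 6^{2} - 36\right) \left(-5 + 0 + 0\right) + 34 = \left(-15 + 36 - 36\right) \left(-5\right) + 34 = \left(-15\right) \left(-5\right) + 34 = 75 + 34 = 109$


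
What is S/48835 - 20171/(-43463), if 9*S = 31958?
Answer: 10254447619/19102640445 ≈ 0.53681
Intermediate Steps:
S = 31958/9 (S = (⅑)*31958 = 31958/9 ≈ 3550.9)
S/48835 - 20171/(-43463) = (31958/9)/48835 - 20171/(-43463) = (31958/9)*(1/48835) - 20171*(-1/43463) = 31958/439515 + 20171/43463 = 10254447619/19102640445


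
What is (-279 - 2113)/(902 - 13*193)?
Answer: 2392/1607 ≈ 1.4885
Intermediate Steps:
(-279 - 2113)/(902 - 13*193) = -2392/(902 - 2509) = -2392/(-1607) = -2392*(-1/1607) = 2392/1607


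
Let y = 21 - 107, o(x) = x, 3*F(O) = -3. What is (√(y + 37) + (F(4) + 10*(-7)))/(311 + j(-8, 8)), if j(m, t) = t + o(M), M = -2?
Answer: -71/317 + 7*I/317 ≈ -0.22397 + 0.022082*I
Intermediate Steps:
F(O) = -1 (F(O) = (⅓)*(-3) = -1)
y = -86
j(m, t) = -2 + t (j(m, t) = t - 2 = -2 + t)
(√(y + 37) + (F(4) + 10*(-7)))/(311 + j(-8, 8)) = (√(-86 + 37) + (-1 + 10*(-7)))/(311 + (-2 + 8)) = (√(-49) + (-1 - 70))/(311 + 6) = (7*I - 71)/317 = (-71 + 7*I)*(1/317) = -71/317 + 7*I/317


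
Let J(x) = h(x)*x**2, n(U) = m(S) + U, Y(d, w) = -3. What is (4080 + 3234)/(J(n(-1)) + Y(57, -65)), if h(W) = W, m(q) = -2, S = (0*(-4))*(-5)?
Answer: -1219/5 ≈ -243.80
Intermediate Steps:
S = 0 (S = 0*(-5) = 0)
n(U) = -2 + U
J(x) = x**3 (J(x) = x*x**2 = x**3)
(4080 + 3234)/(J(n(-1)) + Y(57, -65)) = (4080 + 3234)/((-2 - 1)**3 - 3) = 7314/((-3)**3 - 3) = 7314/(-27 - 3) = 7314/(-30) = 7314*(-1/30) = -1219/5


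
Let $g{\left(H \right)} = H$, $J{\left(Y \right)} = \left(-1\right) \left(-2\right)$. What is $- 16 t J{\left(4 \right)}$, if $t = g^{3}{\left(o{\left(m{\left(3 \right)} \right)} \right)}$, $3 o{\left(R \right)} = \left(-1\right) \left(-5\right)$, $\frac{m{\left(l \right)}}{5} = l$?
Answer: $- \frac{4000}{27} \approx -148.15$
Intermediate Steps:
$J{\left(Y \right)} = 2$
$m{\left(l \right)} = 5 l$
$o{\left(R \right)} = \frac{5}{3}$ ($o{\left(R \right)} = \frac{\left(-1\right) \left(-5\right)}{3} = \frac{1}{3} \cdot 5 = \frac{5}{3}$)
$t = \frac{125}{27}$ ($t = \left(\frac{5}{3}\right)^{3} = \frac{125}{27} \approx 4.6296$)
$- 16 t J{\left(4 \right)} = \left(-16\right) \frac{125}{27} \cdot 2 = \left(- \frac{2000}{27}\right) 2 = - \frac{4000}{27}$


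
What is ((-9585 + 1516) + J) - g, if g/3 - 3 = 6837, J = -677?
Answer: -29266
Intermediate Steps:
g = 20520 (g = 9 + 3*6837 = 9 + 20511 = 20520)
((-9585 + 1516) + J) - g = ((-9585 + 1516) - 677) - 1*20520 = (-8069 - 677) - 20520 = -8746 - 20520 = -29266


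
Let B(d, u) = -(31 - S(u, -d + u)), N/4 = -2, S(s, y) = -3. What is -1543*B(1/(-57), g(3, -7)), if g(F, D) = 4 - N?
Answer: 52462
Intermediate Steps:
N = -8 (N = 4*(-2) = -8)
g(F, D) = 12 (g(F, D) = 4 - 1*(-8) = 4 + 8 = 12)
B(d, u) = -34 (B(d, u) = -(31 - 1*(-3)) = -(31 + 3) = -1*34 = -34)
-1543*B(1/(-57), g(3, -7)) = -1543*(-34) = 52462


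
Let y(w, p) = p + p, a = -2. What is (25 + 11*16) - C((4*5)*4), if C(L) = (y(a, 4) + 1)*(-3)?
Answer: 228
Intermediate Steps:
y(w, p) = 2*p
C(L) = -27 (C(L) = (2*4 + 1)*(-3) = (8 + 1)*(-3) = 9*(-3) = -27)
(25 + 11*16) - C((4*5)*4) = (25 + 11*16) - 1*(-27) = (25 + 176) + 27 = 201 + 27 = 228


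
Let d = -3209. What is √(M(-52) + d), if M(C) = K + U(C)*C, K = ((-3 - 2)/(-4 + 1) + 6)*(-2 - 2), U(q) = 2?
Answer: I*√30093/3 ≈ 57.824*I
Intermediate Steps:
K = -92/3 (K = (-5/(-3) + 6)*(-4) = (-5*(-⅓) + 6)*(-4) = (5/3 + 6)*(-4) = (23/3)*(-4) = -92/3 ≈ -30.667)
M(C) = -92/3 + 2*C
√(M(-52) + d) = √((-92/3 + 2*(-52)) - 3209) = √((-92/3 - 104) - 3209) = √(-404/3 - 3209) = √(-10031/3) = I*√30093/3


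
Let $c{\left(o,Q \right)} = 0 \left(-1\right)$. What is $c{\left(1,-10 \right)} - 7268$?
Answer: $-7268$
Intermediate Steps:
$c{\left(o,Q \right)} = 0$
$c{\left(1,-10 \right)} - 7268 = 0 - 7268 = -7268$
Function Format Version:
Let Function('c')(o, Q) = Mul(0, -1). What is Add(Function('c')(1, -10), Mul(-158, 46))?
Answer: -7268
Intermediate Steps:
Function('c')(o, Q) = 0
Add(Function('c')(1, -10), Mul(-158, 46)) = Add(0, Mul(-158, 46)) = Add(0, -7268) = -7268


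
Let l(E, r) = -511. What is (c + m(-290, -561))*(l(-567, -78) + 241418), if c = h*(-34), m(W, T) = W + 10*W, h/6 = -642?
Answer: 30782614646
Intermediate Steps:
h = -3852 (h = 6*(-642) = -3852)
m(W, T) = 11*W
c = 130968 (c = -3852*(-34) = 130968)
(c + m(-290, -561))*(l(-567, -78) + 241418) = (130968 + 11*(-290))*(-511 + 241418) = (130968 - 3190)*240907 = 127778*240907 = 30782614646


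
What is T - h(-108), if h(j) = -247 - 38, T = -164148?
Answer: -163863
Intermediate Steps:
h(j) = -285
T - h(-108) = -164148 - 1*(-285) = -164148 + 285 = -163863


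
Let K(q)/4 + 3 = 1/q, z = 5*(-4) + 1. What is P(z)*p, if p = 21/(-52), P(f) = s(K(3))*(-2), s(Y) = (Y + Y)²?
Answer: 14336/39 ≈ 367.59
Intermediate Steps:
z = -19 (z = -20 + 1 = -19)
K(q) = -12 + 4/q
s(Y) = 4*Y² (s(Y) = (2*Y)² = 4*Y²)
P(f) = -8192/9 (P(f) = (4*(-12 + 4/3)²)*(-2) = (4*(-32/3)²)*(-2) = (4*(1024/9))*(-2) = (4096/9)*(-2) = -8192/9)
p = -21/52 (p = 21*(-1/52) = -21/52 ≈ -0.40385)
P(z)*p = -8192/9*(-21/52) = 14336/39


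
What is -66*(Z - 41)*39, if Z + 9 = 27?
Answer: 59202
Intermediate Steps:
Z = 18 (Z = -9 + 27 = 18)
-66*(Z - 41)*39 = -66*(18 - 41)*39 = -66*(-23)*39 = 1518*39 = 59202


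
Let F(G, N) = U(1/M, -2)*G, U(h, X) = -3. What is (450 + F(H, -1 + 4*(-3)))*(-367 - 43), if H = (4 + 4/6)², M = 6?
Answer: -473140/3 ≈ -1.5771e+5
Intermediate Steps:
H = 196/9 (H = (4 + 4*(⅙))² = (4 + ⅔)² = (14/3)² = 196/9 ≈ 21.778)
F(G, N) = -3*G
(450 + F(H, -1 + 4*(-3)))*(-367 - 43) = (450 - 3*196/9)*(-367 - 43) = (450 - 196/3)*(-410) = (1154/3)*(-410) = -473140/3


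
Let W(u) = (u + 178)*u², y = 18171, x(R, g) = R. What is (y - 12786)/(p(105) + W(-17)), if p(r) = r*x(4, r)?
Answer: 5385/46949 ≈ 0.11470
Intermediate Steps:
W(u) = u²*(178 + u) (W(u) = (178 + u)*u² = u²*(178 + u))
p(r) = 4*r (p(r) = r*4 = 4*r)
(y - 12786)/(p(105) + W(-17)) = (18171 - 12786)/(4*105 + (-17)²*(178 - 17)) = 5385/(420 + 289*161) = 5385/(420 + 46529) = 5385/46949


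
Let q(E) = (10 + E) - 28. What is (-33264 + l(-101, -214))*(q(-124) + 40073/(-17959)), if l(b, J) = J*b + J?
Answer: 30730737864/17959 ≈ 1.7112e+6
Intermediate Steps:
q(E) = -18 + E
l(b, J) = J + J*b
(-33264 + l(-101, -214))*(q(-124) + 40073/(-17959)) = (-33264 - 214*(1 - 101))*((-18 - 124) + 40073/(-17959)) = (-33264 - 214*(-100))*(-142 + 40073*(-1/17959)) = (-33264 + 21400)*(-142 - 40073/17959) = -11864*(-2590251/17959) = 30730737864/17959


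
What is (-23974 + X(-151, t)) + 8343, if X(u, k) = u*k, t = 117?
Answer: -33298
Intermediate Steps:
X(u, k) = k*u
(-23974 + X(-151, t)) + 8343 = (-23974 + 117*(-151)) + 8343 = (-23974 - 17667) + 8343 = -41641 + 8343 = -33298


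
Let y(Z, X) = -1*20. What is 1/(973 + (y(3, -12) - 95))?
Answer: 1/858 ≈ 0.0011655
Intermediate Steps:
y(Z, X) = -20
1/(973 + (y(3, -12) - 95)) = 1/(973 + (-20 - 95)) = 1/(973 - 115) = 1/858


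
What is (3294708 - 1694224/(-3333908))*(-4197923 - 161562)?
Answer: -11971423785027834920/833477 ≈ -1.4363e+13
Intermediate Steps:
(3294708 - 1694224/(-3333908))*(-4197923 - 161562) = (3294708 - 1694224*(-1/3333908))*(-4359485) = (3294708 + 423556/833477)*(-4359485) = (2746063763272/833477)*(-4359485) = -11971423785027834920/833477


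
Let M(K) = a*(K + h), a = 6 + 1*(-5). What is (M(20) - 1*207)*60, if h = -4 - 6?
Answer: -11820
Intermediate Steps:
h = -10
a = 1 (a = 6 - 5 = 1)
M(K) = -10 + K (M(K) = 1*(K - 10) = 1*(-10 + K) = -10 + K)
(M(20) - 1*207)*60 = ((-10 + 20) - 1*207)*60 = (10 - 207)*60 = -197*60 = -11820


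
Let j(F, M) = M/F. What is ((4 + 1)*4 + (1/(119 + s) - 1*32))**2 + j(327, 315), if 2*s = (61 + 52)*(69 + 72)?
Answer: 4131896502805/28503635269 ≈ 144.96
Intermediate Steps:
s = 15933/2 (s = ((61 + 52)*(69 + 72))/2 = (113*141)/2 = (1/2)*15933 = 15933/2 ≈ 7966.5)
((4 + 1)*4 + (1/(119 + s) - 1*32))**2 + j(327, 315) = ((4 + 1)*4 + (1/(119 + 15933/2) - 1*32))**2 + 315/327 = (5*4 + (1/(16171/2) - 32))**2 + 315*(1/327) = (20 + (2/16171 - 32))**2 + 105/109 = (20 - 517470/16171)**2 + 105/109 = (-194050/16171)**2 + 105/109 = 37655402500/261501241 + 105/109 = 4131896502805/28503635269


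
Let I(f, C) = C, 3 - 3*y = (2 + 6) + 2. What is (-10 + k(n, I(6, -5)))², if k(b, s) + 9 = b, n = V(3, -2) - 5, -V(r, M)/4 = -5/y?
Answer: 51984/49 ≈ 1060.9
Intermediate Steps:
y = -7/3 (y = 1 - ((2 + 6) + 2)/3 = 1 - (8 + 2)/3 = 1 - ⅓*10 = 1 - 10/3 = -7/3 ≈ -2.3333)
V(r, M) = -60/7 (V(r, M) = -(-20)/(-7/3) = -(-20)*(-3)/7 = -4*15/7 = -60/7)
n = -95/7 (n = -60/7 - 5 = -95/7 ≈ -13.571)
k(b, s) = -9 + b
(-10 + k(n, I(6, -5)))² = (-10 + (-9 - 95/7))² = (-10 - 158/7)² = (-228/7)² = 51984/49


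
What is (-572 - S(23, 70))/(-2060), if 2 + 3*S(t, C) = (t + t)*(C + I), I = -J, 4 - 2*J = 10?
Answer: 1268/1545 ≈ 0.82071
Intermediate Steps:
J = -3 (J = 2 - ½*10 = 2 - 5 = -3)
I = 3 (I = -1*(-3) = 3)
S(t, C) = -⅔ + 2*t*(3 + C)/3 (S(t, C) = -⅔ + ((t + t)*(C + 3))/3 = -⅔ + ((2*t)*(3 + C))/3 = -⅔ + (2*t*(3 + C))/3 = -⅔ + 2*t*(3 + C)/3)
(-572 - S(23, 70))/(-2060) = (-572 - (-⅔ + 2*23 + (⅔)*70*23))/(-2060) = (-572 - (-⅔ + 46 + 3220/3))*(-1/2060) = (-572 - 1*3356/3)*(-1/2060) = (-572 - 3356/3)*(-1/2060) = -5072/3*(-1/2060) = 1268/1545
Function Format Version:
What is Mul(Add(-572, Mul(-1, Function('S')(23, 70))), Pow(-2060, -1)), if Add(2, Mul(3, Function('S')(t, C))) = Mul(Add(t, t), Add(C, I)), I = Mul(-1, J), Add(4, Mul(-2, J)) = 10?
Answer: Rational(1268, 1545) ≈ 0.82071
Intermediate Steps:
J = -3 (J = Add(2, Mul(Rational(-1, 2), 10)) = Add(2, -5) = -3)
I = 3 (I = Mul(-1, -3) = 3)
Function('S')(t, C) = Add(Rational(-2, 3), Mul(Rational(2, 3), t, Add(3, C))) (Function('S')(t, C) = Add(Rational(-2, 3), Mul(Rational(1, 3), Mul(Add(t, t), Add(C, 3)))) = Add(Rational(-2, 3), Mul(Rational(1, 3), Mul(Mul(2, t), Add(3, C)))) = Add(Rational(-2, 3), Mul(Rational(1, 3), Mul(2, t, Add(3, C)))) = Add(Rational(-2, 3), Mul(Rational(2, 3), t, Add(3, C))))
Mul(Add(-572, Mul(-1, Function('S')(23, 70))), Pow(-2060, -1)) = Mul(Add(-572, Mul(-1, Add(Rational(-2, 3), Mul(2, 23), Mul(Rational(2, 3), 70, 23)))), Pow(-2060, -1)) = Mul(Add(-572, Mul(-1, Add(Rational(-2, 3), 46, Rational(3220, 3)))), Rational(-1, 2060)) = Mul(Add(-572, Mul(-1, Rational(3356, 3))), Rational(-1, 2060)) = Mul(Add(-572, Rational(-3356, 3)), Rational(-1, 2060)) = Mul(Rational(-5072, 3), Rational(-1, 2060)) = Rational(1268, 1545)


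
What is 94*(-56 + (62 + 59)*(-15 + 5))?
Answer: -119004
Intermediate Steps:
94*(-56 + (62 + 59)*(-15 + 5)) = 94*(-56 + 121*(-10)) = 94*(-56 - 1210) = 94*(-1266) = -119004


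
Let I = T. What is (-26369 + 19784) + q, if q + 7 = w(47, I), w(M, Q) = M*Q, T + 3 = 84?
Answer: -2785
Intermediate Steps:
T = 81 (T = -3 + 84 = 81)
I = 81
q = 3800 (q = -7 + 47*81 = -7 + 3807 = 3800)
(-26369 + 19784) + q = (-26369 + 19784) + 3800 = -6585 + 3800 = -2785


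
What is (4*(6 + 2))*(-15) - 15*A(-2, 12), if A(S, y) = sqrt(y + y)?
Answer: -480 - 30*sqrt(6) ≈ -553.48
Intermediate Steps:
A(S, y) = sqrt(2)*sqrt(y) (A(S, y) = sqrt(2*y) = sqrt(2)*sqrt(y))
(4*(6 + 2))*(-15) - 15*A(-2, 12) = (4*(6 + 2))*(-15) - 15*sqrt(2)*sqrt(12) = (4*8)*(-15) - 15*sqrt(2)*2*sqrt(3) = 32*(-15) - 30*sqrt(6) = -480 - 30*sqrt(6)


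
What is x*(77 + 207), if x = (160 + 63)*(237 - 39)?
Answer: 12539736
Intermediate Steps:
x = 44154 (x = 223*198 = 44154)
x*(77 + 207) = 44154*(77 + 207) = 44154*284 = 12539736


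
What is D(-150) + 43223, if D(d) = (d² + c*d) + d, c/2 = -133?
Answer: 105473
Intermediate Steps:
c = -266 (c = 2*(-133) = -266)
D(d) = d² - 265*d (D(d) = (d² - 266*d) + d = d² - 265*d)
D(-150) + 43223 = -150*(-265 - 150) + 43223 = -150*(-415) + 43223 = 62250 + 43223 = 105473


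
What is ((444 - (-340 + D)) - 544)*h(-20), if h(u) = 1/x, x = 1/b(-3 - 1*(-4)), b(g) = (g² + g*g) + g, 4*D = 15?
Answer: 2835/4 ≈ 708.75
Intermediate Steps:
D = 15/4 (D = (¼)*15 = 15/4 ≈ 3.7500)
b(g) = g + 2*g² (b(g) = (g² + g²) + g = 2*g² + g = g + 2*g²)
x = ⅓ (x = 1/((-3 - 1*(-4))*(1 + 2*(-3 - 1*(-4)))) = 1/((-3 + 4)*(1 + 2*(-3 + 4))) = 1/(1*(1 + 2*1)) = 1/(1*(1 + 2)) = 1/(1*3) = 1/3 = ⅓ ≈ 0.33333)
h(u) = 3 (h(u) = 1/(⅓) = 3)
((444 - (-340 + D)) - 544)*h(-20) = ((444 - (-340 + 15/4)) - 544)*3 = ((444 - 1*(-1345/4)) - 544)*3 = ((444 + 1345/4) - 544)*3 = (3121/4 - 544)*3 = (945/4)*3 = 2835/4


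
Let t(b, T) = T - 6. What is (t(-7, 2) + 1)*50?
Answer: -150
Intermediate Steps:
t(b, T) = -6 + T
(t(-7, 2) + 1)*50 = ((-6 + 2) + 1)*50 = (-4 + 1)*50 = -3*50 = -150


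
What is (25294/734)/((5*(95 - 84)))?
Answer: 12647/20185 ≈ 0.62655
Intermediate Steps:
(25294/734)/((5*(95 - 84))) = (25294*(1/734))/((5*11)) = (12647/367)/55 = (12647/367)*(1/55) = 12647/20185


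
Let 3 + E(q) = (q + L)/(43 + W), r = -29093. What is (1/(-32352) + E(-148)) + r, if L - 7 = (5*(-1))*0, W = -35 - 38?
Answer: -4705808693/161760 ≈ -29091.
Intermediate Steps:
W = -73
L = 7 (L = 7 + (5*(-1))*0 = 7 - 5*0 = 7 + 0 = 7)
E(q) = -97/30 - q/30 (E(q) = -3 + (q + 7)/(43 - 73) = -3 + (7 + q)/(-30) = -3 + (7 + q)*(-1/30) = -3 + (-7/30 - q/30) = -97/30 - q/30)
(1/(-32352) + E(-148)) + r = (1/(-32352) + (-97/30 - 1/30*(-148))) - 29093 = (-1/32352 + (-97/30 + 74/15)) - 29093 = (-1/32352 + 17/10) - 29093 = 274987/161760 - 29093 = -4705808693/161760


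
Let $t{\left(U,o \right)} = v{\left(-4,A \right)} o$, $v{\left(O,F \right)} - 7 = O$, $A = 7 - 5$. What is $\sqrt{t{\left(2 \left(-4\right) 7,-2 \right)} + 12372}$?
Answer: $3 \sqrt{1374} \approx 111.2$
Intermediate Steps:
$A = 2$ ($A = 7 - 5 = 2$)
$v{\left(O,F \right)} = 7 + O$
$t{\left(U,o \right)} = 3 o$ ($t{\left(U,o \right)} = \left(7 - 4\right) o = 3 o$)
$\sqrt{t{\left(2 \left(-4\right) 7,-2 \right)} + 12372} = \sqrt{3 \left(-2\right) + 12372} = \sqrt{-6 + 12372} = \sqrt{12366} = 3 \sqrt{1374}$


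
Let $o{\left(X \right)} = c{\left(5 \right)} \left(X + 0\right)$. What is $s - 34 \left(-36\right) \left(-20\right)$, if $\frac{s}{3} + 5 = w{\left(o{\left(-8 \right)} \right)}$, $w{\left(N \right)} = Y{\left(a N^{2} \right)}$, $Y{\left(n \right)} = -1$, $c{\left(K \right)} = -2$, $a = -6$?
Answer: $-24498$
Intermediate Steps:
$o{\left(X \right)} = - 2 X$ ($o{\left(X \right)} = - 2 \left(X + 0\right) = - 2 X$)
$w{\left(N \right)} = -1$
$s = -18$ ($s = -15 + 3 \left(-1\right) = -15 - 3 = -18$)
$s - 34 \left(-36\right) \left(-20\right) = -18 - 34 \left(-36\right) \left(-20\right) = -18 - \left(-1224\right) \left(-20\right) = -18 - 24480 = -24498$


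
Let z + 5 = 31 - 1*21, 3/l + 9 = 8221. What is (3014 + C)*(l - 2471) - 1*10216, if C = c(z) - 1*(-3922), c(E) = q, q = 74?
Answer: -71164877641/4106 ≈ -1.7332e+7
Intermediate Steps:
l = 3/8212 (l = 3/(-9 + 8221) = 3/8212 ≈ 0.00036532)
z = 5 (z = -5 + (31 - 1*21) = -5 + (31 - 21) = -5 + 10 = 5)
c(E) = 74
C = 3996 (C = 74 - 1*(-3922) = 74 + 3922 = 3996)
(3014 + C)*(l - 2471) - 1*10216 = (3014 + 3996)*(3/8212 - 2471) - 1*10216 = 7010*(-20291849/8212) - 10216 = -71122930745/4106 - 10216 = -71164877641/4106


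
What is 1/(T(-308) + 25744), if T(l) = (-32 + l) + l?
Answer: 1/25096 ≈ 3.9847e-5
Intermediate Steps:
T(l) = -32 + 2*l
1/(T(-308) + 25744) = 1/((-32 + 2*(-308)) + 25744) = 1/((-32 - 616) + 25744) = 1/(-648 + 25744) = 1/25096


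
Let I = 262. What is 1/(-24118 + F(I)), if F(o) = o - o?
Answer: -1/24118 ≈ -4.1463e-5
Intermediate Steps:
F(o) = 0
1/(-24118 + F(I)) = 1/(-24118 + 0) = 1/(-24118) = -1/24118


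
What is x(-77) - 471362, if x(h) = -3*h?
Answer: -471131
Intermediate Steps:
x(-77) - 471362 = -3*(-77) - 471362 = 231 - 471362 = -471131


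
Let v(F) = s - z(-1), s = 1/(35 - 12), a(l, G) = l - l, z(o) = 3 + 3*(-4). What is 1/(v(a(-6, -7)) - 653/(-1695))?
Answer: 38985/367579 ≈ 0.10606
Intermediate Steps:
z(o) = -9 (z(o) = 3 - 12 = -9)
a(l, G) = 0
s = 1/23 ≈ 0.043478
v(F) = 208/23 (v(F) = 1/23 - 1*(-9) = 1/23 + 9 = 208/23)
1/(v(a(-6, -7)) - 653/(-1695)) = 1/(208/23 - 653/(-1695)) = 1/(208/23 - 653*(-1/1695)) = 1/(208/23 + 653/1695) = 1/(367579/38985) = 38985/367579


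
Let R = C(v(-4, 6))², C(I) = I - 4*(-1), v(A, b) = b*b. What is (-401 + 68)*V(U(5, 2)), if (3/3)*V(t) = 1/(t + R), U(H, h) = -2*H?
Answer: -111/530 ≈ -0.20943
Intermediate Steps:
v(A, b) = b²
C(I) = 4 + I (C(I) = I + 4 = 4 + I)
R = 1600 (R = (4 + 6²)² = (4 + 36)² = 40² = 1600)
V(t) = 1/(1600 + t) (V(t) = 1/(t + 1600) = 1/(1600 + t))
(-401 + 68)*V(U(5, 2)) = (-401 + 68)/(1600 - 2*5) = -333/(1600 - 10) = -333/1590 = -333*1/1590 = -111/530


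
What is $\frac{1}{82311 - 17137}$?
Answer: $\frac{1}{65174} \approx 1.5344 \cdot 10^{-5}$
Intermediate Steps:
$\frac{1}{82311 - 17137} = \frac{1}{65174}$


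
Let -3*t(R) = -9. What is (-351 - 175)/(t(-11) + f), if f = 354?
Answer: -526/357 ≈ -1.4734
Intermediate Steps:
t(R) = 3 (t(R) = -1/3*(-9) = 3)
(-351 - 175)/(t(-11) + f) = (-351 - 175)/(3 + 354) = -526/357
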